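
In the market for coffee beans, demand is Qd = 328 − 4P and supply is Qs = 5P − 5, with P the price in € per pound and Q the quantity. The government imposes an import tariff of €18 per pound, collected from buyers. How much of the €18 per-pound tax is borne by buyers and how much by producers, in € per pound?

Buyers bear €10 per pound; producers bear €8 per pound.

Before the tax: set 328 − 4P = 5P − 5 → P* = €37, Q* = 180.
With the tax collected from buyers, demand (in seller-price terms) shifts: Qd = 328 − 4(P + 18).
New equilibrium: buyers pay €47, producers receive €29, Q = 140. (Wedge: Pb − Ps = 18.)
Burden on buyers: €10; on producers: €8. (They sum to €18.)
The less price-elastic side of the market bears the larger share of a per-unit tax.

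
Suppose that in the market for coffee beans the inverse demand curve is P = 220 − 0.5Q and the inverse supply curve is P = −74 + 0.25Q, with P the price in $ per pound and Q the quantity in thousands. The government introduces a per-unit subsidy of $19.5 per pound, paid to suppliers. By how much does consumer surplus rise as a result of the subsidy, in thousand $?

Consumer surplus rises by $5265 thousand.

Rewrite in direct form: Qd = 440 − 2P and Qs = 4P + 296.
Without the subsidy, 440 − 2P = 4P + 296 gives 6P = 144, so P* = $24 and Q* = 392.
With a per-unit subsidy paid to suppliers, each receives P + 19.5 per unit sold, so supply becomes Qs = 4(P + 19.5) + 296.
New equilibrium: buyers pay $11, suppliers receive $30.5, Q = 418. (Wedge: Pb − Ps = −19.5.)
ΔCS is the trapezoid between Q = 418 and Q = 392 of height $13: ½ · (392 + 418) · 13 = $5265.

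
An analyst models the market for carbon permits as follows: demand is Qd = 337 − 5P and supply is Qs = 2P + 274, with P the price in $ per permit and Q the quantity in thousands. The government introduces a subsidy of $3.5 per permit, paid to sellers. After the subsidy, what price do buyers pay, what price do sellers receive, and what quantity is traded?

Buyers pay $8; sellers receive $11.5; quantity = 297.

Without the subsidy, 337 − 5P = 2P + 274 gives 7P = 63, so P* = $9 and Q* = 292.
With a per-unit subsidy paid to sellers, each receives P + 3.5 per unit sold, so supply becomes Qs = 2(P + 3.5) + 274.
Solving gives Q = 297 with buyers paying $8 and sellers receiving $11.5 (the $3.5 wedge).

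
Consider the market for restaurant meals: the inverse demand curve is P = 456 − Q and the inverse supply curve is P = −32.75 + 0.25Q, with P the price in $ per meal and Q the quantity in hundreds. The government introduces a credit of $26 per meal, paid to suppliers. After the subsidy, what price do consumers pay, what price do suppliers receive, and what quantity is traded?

Consumers pay $44.2; suppliers receive $70.2; quantity = 411.8.

Rewrite in direct form: Qd = 456 − P and Qs = 4P + 131.
Before the subsidy: set 456 − P = 4P + 131 → P* = $65, Q* = 391.
With a per-unit subsidy paid to suppliers, each receives P + 26 per unit sold, so supply becomes Qs = 4(P + 26) + 131.
New equilibrium: consumers pay $44.2, suppliers receive $70.2, Q = 411.8. (Wedge: Pb − Ps = −26.)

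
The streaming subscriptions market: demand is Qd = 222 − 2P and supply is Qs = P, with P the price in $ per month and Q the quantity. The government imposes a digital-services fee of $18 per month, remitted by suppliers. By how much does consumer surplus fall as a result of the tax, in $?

Without the tax, 222 − 2P = P gives 3P = 222, so P* = $74 and Q* = 74.
With the tax collected from suppliers, supply shifts: Qs = (P − 18).
New equilibrium: consumers pay $80, suppliers receive $62, Q = 62. (Wedge: Pb − Ps = 18.)
ΔCS is the trapezoid between Q = 62 and Q = 74 of height $6: ½ · (74 + 62) · 6 = $408.

Consumer surplus falls by $408.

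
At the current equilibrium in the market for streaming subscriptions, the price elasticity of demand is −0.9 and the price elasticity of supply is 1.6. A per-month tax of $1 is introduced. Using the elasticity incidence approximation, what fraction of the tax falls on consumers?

Incidence ratio: consumers' share ≈ εs / (εs + |εd|) = 1.6 / (1.6 + 0.9) = 0.64.
Supply is the more elastic side, so consumers bear the larger share.

Consumers' share ≈ 0.64.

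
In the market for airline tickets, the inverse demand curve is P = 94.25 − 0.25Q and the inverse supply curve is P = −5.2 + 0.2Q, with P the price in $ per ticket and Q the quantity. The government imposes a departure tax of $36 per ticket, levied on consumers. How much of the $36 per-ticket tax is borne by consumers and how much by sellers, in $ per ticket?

Inverting to Q(P) form: Qd = 377 − 4P; Qs = 5P + 26.
Before the tax: set 377 − 4P = 5P + 26 → P* = $39, Q* = 221.
With the tax collected from consumers, demand (in seller-price terms) shifts: Qd = 377 − 4(P + 36).
New equilibrium: consumers pay $59, sellers receive $23, Q = 141. (Wedge: Pb − Ps = 36.)
Burden on consumers: $20; on sellers: $16. (They sum to $36.)

Consumers bear $20 per ticket; sellers bear $16 per ticket.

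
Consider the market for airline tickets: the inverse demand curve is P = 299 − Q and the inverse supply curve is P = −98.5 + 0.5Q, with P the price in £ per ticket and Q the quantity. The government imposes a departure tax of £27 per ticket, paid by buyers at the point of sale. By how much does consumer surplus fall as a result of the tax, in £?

Rewrite in direct form: Qd = 299 − P and Qs = 2P + 197.
Without the tax, 299 − P = 2P + 197 gives 3P = 102, so P* = £34 and Q* = 265.
With the tax collected from buyers, demand (in seller-price terms) shifts: Qd = 299 − (P + 27).
Solving gives Q = 247 with buyers paying £52 and producers receiving £25 (the £27 wedge).
ΔCS is the trapezoid between Q = 247 and Q = 265 of height £18: ½ · (265 + 247) · 18 = £4608.

Consumer surplus falls by £4608.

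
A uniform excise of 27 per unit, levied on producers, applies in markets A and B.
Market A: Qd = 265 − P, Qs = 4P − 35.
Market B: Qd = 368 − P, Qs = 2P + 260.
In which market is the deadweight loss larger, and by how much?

Market A: pre-tax P* = 60, Q* = 205; post-tax Q = 183.4; deadweight loss = 291.6.
Market B: pre-tax P* = 36, Q* = 332; post-tax Q = 314; deadweight loss = 243.
Difference: 291.6 vs 243 → market A is larger by 48.6.

Market A, by 48.6.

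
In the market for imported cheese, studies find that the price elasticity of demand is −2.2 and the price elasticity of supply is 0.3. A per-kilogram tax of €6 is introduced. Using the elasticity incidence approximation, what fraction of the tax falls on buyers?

Incidence ratio: buyers' share ≈ εs / (εs + |εd|) = 0.3 / (0.3 + 2.2) = 0.12.
Supply is the less elastic side, so buyers bear the smaller share.

Buyers' share ≈ 0.12.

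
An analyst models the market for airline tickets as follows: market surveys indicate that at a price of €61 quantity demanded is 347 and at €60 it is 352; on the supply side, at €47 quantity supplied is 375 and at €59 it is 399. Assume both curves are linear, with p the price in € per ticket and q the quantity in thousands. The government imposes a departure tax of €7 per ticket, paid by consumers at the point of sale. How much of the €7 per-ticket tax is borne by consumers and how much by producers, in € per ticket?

Consumers bear €2 per ticket; producers bear €5 per ticket.

Demand slope: (352 − 347)/(60 − 61) = -5, so qd = 652 − 5p.
Supply slope: (399 − 375)/(59 − 47) = 2, so qs = 2p + 281.
Before the tax: set 652 − 5p = 2p + 281 → p* = €53, q* = 387.
With the tax collected from consumers, demand (in seller-price terms) shifts: qd = 652 − 5(p + 7).
New equilibrium: consumers pay €55, producers receive €48, q = 377. (Wedge: pb − ps = 7.)
Burden on consumers: €2; on producers: €5. (They sum to €7.)
The less price-elastic side of the market bears the larger share of a per-unit tax.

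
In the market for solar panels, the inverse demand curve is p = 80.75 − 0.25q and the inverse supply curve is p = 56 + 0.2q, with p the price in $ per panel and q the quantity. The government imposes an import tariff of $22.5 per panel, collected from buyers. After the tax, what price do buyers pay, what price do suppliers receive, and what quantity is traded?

Rewrite in direct form: qd = 323 − 4p and qs = 5p − 280.
Before the tax: set 323 − 4p = 5p − 280 → p* = $67, q* = 55.
With the tax collected from buyers, demand (in seller-price terms) shifts: qd = 323 − 4(p + 22.5).
Solving gives q = 5 with buyers paying $79.5 and suppliers receiving $57 (the $22.5 wedge).

Buyers pay $79.5; suppliers receive $57; quantity = 5.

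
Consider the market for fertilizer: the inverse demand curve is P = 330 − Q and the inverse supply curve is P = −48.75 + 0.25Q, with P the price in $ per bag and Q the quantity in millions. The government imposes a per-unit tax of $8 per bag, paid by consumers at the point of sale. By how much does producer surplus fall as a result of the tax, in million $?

Producer surplus falls by $479.68 million.

Inverting to Q(P) form: Qd = 330 − P; Qs = 4P + 195.
Before the tax: set 330 − P = 4P + 195 → P* = $27, Q* = 303.
With the tax collected from consumers, demand (in seller-price terms) shifts: Qd = 330 − (P + 8).
Solving gives Q = 296.6 with consumers paying $33.4 and suppliers receiving $25.4 (the $8 wedge).
ΔPS is the trapezoid between Q = 296.6 and Q = 303 of height $1.6: ½ · (303 + 296.6) · 1.6 = $479.68.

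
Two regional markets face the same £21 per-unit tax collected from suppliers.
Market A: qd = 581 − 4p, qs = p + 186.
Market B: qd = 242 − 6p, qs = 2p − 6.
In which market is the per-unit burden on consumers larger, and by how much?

Market A: pre-tax p* = £79, q* = 265; post-tax q = 248.2; per-unit burden on consumers = £4.2.
Market B: pre-tax p* = £31, q* = 56; post-tax q = 24.5; per-unit burden on consumers = £5.25.
Difference: £4.2 vs £5.25 → market B is larger by £1.05.

Market B, by £1.05.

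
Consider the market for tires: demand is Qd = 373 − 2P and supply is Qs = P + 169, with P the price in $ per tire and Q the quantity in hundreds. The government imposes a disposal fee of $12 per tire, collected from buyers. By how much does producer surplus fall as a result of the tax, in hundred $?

Before the tax: set 373 − 2P = P + 169 → P* = $68, Q* = 237.
With the tax collected from buyers, demand (in seller-price terms) shifts: Qd = 373 − 2(P + 12).
Solving gives Q = 229 with buyers paying $72 and sellers receiving $60 (the $12 wedge).
ΔPS is the trapezoid between Q = 229 and Q = 237 of height $8: ½ · (237 + 229) · 8 = $1864.

Producer surplus falls by $1864 hundred.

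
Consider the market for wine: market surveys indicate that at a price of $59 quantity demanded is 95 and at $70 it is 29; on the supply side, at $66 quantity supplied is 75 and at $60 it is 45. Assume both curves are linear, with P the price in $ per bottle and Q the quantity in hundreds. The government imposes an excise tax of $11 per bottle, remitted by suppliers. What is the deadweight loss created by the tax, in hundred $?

Demand slope: (29 − 95)/(70 − 59) = -6, so Qd = 449 − 6P.
Supply slope: (45 − 75)/(60 − 66) = 5, so Qs = 5P − 255.
Before the tax: set 449 − 6P = 5P − 255 → P* = $64, Q* = 65.
With the tax collected from suppliers, supply shifts: Qs = 5(P − 11) − 255.
Solving gives Q = 35 with consumers paying $69 and suppliers receiving $58 (the $11 wedge).
Quantity falls by |ΔQ| = |65 − 35| = 30.
DWL = ½ · t · |ΔQ| = ½ · 11 · 30 = $165.

Deadweight loss = $165 hundred.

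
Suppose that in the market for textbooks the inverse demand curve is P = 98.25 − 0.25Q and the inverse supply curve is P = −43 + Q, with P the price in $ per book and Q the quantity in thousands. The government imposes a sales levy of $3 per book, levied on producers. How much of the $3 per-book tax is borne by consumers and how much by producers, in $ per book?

Consumers bear $0.6 per book; producers bear $2.4 per book.

Inverting to Q(P) form: Qd = 393 − 4P; Qs = P + 43.
Without the tax, 393 − 4P = P + 43 gives 5P = 350, so P* = $70 and Q* = 113.
With the tax collected from producers, supply shifts: Qs = (P − 3) + 43.
New equilibrium: consumers pay $70.6, producers receive $67.6, Q = 110.6. (Wedge: Pb − Ps = 3.)
Burden on consumers: $0.6; on producers: $2.4. (They sum to $3.)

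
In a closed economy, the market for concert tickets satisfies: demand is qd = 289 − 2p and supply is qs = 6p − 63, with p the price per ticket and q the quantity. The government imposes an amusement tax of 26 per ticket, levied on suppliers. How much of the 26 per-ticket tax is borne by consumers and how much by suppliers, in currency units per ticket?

Before the tax: set 289 − 2p = 6p − 63 → p* = 44, q* = 201.
With the tax collected from suppliers, supply shifts: qs = 6(p − 26) − 63.
New equilibrium: consumers pay 63.5, suppliers receive 37.5, q = 162. (Wedge: pb − ps = 26.)
Burden on consumers: 19.5; on suppliers: 6.5. (They sum to 26.)

Consumers bear 19.5 per ticket; suppliers bear 6.5 per ticket.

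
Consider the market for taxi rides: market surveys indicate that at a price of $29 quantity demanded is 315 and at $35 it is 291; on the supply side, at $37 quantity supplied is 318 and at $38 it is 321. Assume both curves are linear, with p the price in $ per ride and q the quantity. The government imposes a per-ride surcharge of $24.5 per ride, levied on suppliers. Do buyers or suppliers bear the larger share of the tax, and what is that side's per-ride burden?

Demand slope: (291 − 315)/(35 − 29) = -4, so qd = 431 − 4p.
Supply slope: (321 − 318)/(38 − 37) = 3, so qs = 3p + 207.
Before the tax: set 431 − 4p = 3p + 207 → p* = $32, q* = 303.
With the tax collected from suppliers, supply shifts: qs = 3(p − 24.5) + 207.
New equilibrium: buyers pay $42.5, suppliers receive $18, q = 261. (Wedge: pb − ps = 24.5.)
Per-ride burden: buyers $10.5, suppliers $14.
Suppliers take the larger share because supply is less price-elastic here (demand slope 4 vs supply slope 3).
The less price-elastic side of the market bears the larger share of a per-unit tax.

Suppliers bear the larger share: $14 per ride.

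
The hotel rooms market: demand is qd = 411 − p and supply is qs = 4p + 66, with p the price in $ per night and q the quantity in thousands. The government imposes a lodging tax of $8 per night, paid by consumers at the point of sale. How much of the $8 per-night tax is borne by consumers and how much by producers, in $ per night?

Consumers bear $6.4 per night; producers bear $1.6 per night.

Before the tax: set 411 − p = 4p + 66 → p* = $69, q* = 342.
With the tax collected from consumers, demand (in seller-price terms) shifts: qd = 411 − (p + 8).
New equilibrium: consumers pay $75.4, producers receive $67.4, q = 335.6. (Wedge: pb − ps = 8.)
Burden on consumers: $6.4; on producers: $1.6. (They sum to $8.)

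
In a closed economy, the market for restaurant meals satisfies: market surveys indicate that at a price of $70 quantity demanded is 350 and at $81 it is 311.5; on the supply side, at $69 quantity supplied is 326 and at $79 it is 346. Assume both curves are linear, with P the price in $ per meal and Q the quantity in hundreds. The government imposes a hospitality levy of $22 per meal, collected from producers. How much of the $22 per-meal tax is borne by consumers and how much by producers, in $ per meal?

Demand slope: (311.5 − 350)/(81 − 70) = -3.5, so Qd = 595 − 3.5P.
Supply slope: (346 − 326)/(79 − 69) = 2, so Qs = 2P + 188.
Before the tax: set 595 − 3.5P = 2P + 188 → P* = $74, Q* = 336.
With the tax collected from producers, supply shifts: Qs = 2(P − 22) + 188.
Solving gives Q = 308 with consumers paying $82 and producers receiving $60 (the $22 wedge).
Burden on consumers: $8; on producers: $14. (They sum to $22.)
The less price-elastic side of the market bears the larger share of a per-unit tax.

Consumers bear $8 per meal; producers bear $14 per meal.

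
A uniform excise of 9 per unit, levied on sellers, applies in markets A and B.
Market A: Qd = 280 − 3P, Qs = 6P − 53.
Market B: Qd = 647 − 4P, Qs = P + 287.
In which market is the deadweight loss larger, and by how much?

Market A, by 48.6.

Market A: pre-tax P* = 37, Q* = 169; post-tax Q = 151; deadweight loss = 81.
Market B: pre-tax P* = 72, Q* = 359; post-tax Q = 351.8; deadweight loss = 32.4.
Difference: 81 vs 32.4 → market A is larger by 48.6.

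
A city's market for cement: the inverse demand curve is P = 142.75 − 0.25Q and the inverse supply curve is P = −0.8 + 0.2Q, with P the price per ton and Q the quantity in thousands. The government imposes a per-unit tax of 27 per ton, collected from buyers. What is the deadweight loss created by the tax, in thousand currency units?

Deadweight loss = 810 thousand.

Inverting to Q(P) form: Qd = 571 − 4P; Qs = 5P + 4.
Without the tax, 571 − 4P = 5P + 4 gives 9P = 567, so P* = 63 and Q* = 319.
With the tax collected from buyers, demand (in seller-price terms) shifts: Qd = 571 − 4(P + 27).
New equilibrium: buyers pay 78, sellers receive 51, Q = 259. (Wedge: Pb − Ps = 27.)
Quantity falls by |ΔQ| = |319 − 259| = 60.
DWL = ½ · t · |ΔQ| = ½ · 27 · 60 = 810.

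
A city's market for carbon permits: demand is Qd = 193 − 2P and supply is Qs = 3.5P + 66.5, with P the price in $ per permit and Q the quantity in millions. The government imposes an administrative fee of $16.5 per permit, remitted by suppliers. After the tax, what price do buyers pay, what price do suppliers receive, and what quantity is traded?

Buyers pay $33.5; suppliers receive $17; quantity = 126.

Without the tax, 193 − 2P = 3.5P + 66.5 gives 5.5P = 126.5, so P* = $23 and Q* = 147.
With the tax collected from suppliers, supply shifts: Qs = 3.5(P − 16.5) + 66.5.
New equilibrium: buyers pay $33.5, suppliers receive $17, Q = 126. (Wedge: Pb − Ps = 16.5.)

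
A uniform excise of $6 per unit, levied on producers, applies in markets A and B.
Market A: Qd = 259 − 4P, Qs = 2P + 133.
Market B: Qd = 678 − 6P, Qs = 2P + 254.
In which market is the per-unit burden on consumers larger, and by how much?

Market A, by $0.5.

Market A: pre-tax P* = $21, Q* = 175; post-tax Q = 167; per-unit burden on consumers = $2.
Market B: pre-tax P* = $53, Q* = 360; post-tax Q = 351; per-unit burden on consumers = $1.5.
Difference: $2 vs $1.5 → market A is larger by $0.5.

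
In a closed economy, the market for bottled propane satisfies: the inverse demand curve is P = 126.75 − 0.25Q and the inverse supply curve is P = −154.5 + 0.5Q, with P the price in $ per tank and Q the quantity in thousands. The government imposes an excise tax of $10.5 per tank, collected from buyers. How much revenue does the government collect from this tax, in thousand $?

Tax revenue = $3790.5 thousand.

Inverting to Q(P) form: Qd = 507 − 4P; Qs = 2P + 309.
Without the tax, 507 − 4P = 2P + 309 gives 6P = 198, so P* = $33 and Q* = 375.
With the tax collected from buyers, demand (in seller-price terms) shifts: Qd = 507 − 4(P + 10.5).
New equilibrium: buyers pay $36.5, sellers receive $26, Q = 361. (Wedge: Pb − Ps = 10.5.)
Revenue = t · Q = 10.5 · 361 = $3790.5.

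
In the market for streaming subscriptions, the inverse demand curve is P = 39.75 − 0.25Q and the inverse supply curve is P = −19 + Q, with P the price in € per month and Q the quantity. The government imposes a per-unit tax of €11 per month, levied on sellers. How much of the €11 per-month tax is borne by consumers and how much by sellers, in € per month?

Consumers bear €2.2 per month; sellers bear €8.8 per month.

Rewrite in direct form: Qd = 159 − 4P and Qs = P + 19.
Before the tax: set 159 − 4P = P + 19 → P* = €28, Q* = 47.
With the tax collected from sellers, supply shifts: Qs = (P − 11) + 19.
Solving gives Q = 38.2 with consumers paying €30.2 and sellers receiving €19.2 (the €11 wedge).
Burden on consumers: €2.2; on sellers: €8.8. (They sum to €11.)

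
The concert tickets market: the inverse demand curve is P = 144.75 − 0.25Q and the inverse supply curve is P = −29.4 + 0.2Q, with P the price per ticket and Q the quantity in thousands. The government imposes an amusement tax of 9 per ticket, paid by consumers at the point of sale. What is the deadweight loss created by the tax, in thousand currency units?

Deadweight loss = 90 thousand.

Rewrite in direct form: Qd = 579 − 4P and Qs = 5P + 147.
Before the tax: set 579 − 4P = 5P + 147 → P* = 48, Q* = 387.
With the tax collected from consumers, demand (in seller-price terms) shifts: Qd = 579 − 4(P + 9).
New equilibrium: consumers pay 53, sellers receive 44, Q = 367. (Wedge: Pb − Ps = 9.)
Quantity falls by |ΔQ| = |387 − 367| = 20.
DWL = ½ · t · |ΔQ| = ½ · 9 · 20 = 90.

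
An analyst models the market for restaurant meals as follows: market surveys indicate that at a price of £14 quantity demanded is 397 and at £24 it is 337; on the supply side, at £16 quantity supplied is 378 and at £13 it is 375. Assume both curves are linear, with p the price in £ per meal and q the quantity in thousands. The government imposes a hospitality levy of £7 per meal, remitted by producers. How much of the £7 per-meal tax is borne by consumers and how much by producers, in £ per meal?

Consumers bear £1 per meal; producers bear £6 per meal.

Demand slope: (337 − 397)/(24 − 14) = -6, so qd = 481 − 6p.
Supply slope: (375 − 378)/(13 − 16) = 1, so qs = p + 362.
Without the tax, 481 − 6p = p + 362 gives 7p = 119, so p* = £17 and q* = 379.
With the tax collected from producers, supply shifts: qs = (p − 7) + 362.
New equilibrium: consumers pay £18, producers receive £11, q = 373. (Wedge: pb − ps = 7.)
Burden on consumers: £1; on producers: £6. (They sum to £7.)
The less price-elastic side of the market bears the larger share of a per-unit tax.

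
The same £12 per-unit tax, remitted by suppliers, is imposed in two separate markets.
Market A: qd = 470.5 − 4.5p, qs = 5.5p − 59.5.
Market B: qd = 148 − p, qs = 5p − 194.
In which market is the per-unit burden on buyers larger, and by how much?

Market B, by £3.4.

Market A: pre-tax p* = £53, q* = 232; post-tax q = 202.3; per-unit burden on buyers = £6.6.
Market B: pre-tax p* = £57, q* = 91; post-tax q = 81; per-unit burden on buyers = £10.
Difference: £6.6 vs £10 → market B is larger by £3.4.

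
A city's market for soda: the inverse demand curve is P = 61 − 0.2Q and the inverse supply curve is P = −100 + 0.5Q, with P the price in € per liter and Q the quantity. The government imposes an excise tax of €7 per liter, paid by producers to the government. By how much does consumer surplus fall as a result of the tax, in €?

Rewrite in direct form: Qd = 305 − 5P and Qs = 2P + 200.
Before the tax: set 305 − 5P = 2P + 200 → P* = €15, Q* = 230.
With the tax collected from producers, supply shifts: Qs = 2(P − 7) + 200.
Solving gives Q = 220 with consumers paying €17 and producers receiving €10 (the €7 wedge).
ΔCS is the trapezoid between Q = 220 and Q = 230 of height €2: ½ · (230 + 220) · 2 = €450.

Consumer surplus falls by €450.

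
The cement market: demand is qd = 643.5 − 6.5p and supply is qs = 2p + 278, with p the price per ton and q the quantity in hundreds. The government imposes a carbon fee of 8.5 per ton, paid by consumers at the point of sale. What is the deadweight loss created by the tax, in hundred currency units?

Deadweight loss = 55.25 hundred.

Before the tax: set 643.5 − 6.5p = 2p + 278 → p* = 43, q* = 364.
With the tax collected from consumers, demand (in seller-price terms) shifts: qd = 643.5 − 6.5(p + 8.5).
New equilibrium: consumers pay 45, sellers receive 36.5, q = 351. (Wedge: pb − ps = 8.5.)
Quantity falls by |ΔQ| = |364 − 351| = 13.
DWL = ½ · t · |ΔQ| = ½ · 8.5 · 13 = 55.25.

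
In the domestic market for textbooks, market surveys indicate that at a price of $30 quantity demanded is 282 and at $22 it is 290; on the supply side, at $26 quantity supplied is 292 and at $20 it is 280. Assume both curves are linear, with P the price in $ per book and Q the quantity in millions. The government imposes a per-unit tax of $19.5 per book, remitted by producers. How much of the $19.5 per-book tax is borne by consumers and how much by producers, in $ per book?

Consumers bear $13 per book; producers bear $6.5 per book.

Demand slope: (290 − 282)/(22 − 30) = -1, so Qd = 312 − P.
Supply slope: (280 − 292)/(20 − 26) = 2, so Qs = 2P + 240.
Before the tax: set 312 − P = 2P + 240 → P* = $24, Q* = 288.
With the tax collected from producers, supply shifts: Qs = 2(P − 19.5) + 240.
New equilibrium: consumers pay $37, producers receive $17.5, Q = 275. (Wedge: Pb − Ps = 19.5.)
Burden on consumers: $13; on producers: $6.5. (They sum to $19.5.)
The less price-elastic side of the market bears the larger share of a per-unit tax.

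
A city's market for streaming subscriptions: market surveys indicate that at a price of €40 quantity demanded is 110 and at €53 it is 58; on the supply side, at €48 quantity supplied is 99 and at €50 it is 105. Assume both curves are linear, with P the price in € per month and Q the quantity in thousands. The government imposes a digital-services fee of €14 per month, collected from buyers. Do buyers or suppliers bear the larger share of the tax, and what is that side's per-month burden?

Demand slope: (58 − 110)/(53 − 40) = -4, so Qd = 270 − 4P.
Supply slope: (105 − 99)/(50 − 48) = 3, so Qs = 3P − 45.
Without the tax, 270 − 4P = 3P − 45 gives 7P = 315, so P* = €45 and Q* = 90.
With the tax collected from buyers, demand (in seller-price terms) shifts: Qd = 270 − 4(P + 14).
Solving gives Q = 66 with buyers paying €51 and suppliers receiving €37 (the €14 wedge).
Per-month burden: buyers €6, suppliers €8.
Suppliers take the larger share because supply is less price-elastic here (demand slope 4 vs supply slope 3).
The less price-elastic side of the market bears the larger share of a per-unit tax.

Suppliers bear the larger share: €8 per month.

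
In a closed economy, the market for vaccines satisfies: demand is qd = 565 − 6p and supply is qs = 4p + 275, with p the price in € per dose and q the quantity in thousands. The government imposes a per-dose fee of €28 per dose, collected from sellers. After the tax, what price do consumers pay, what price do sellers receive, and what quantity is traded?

Without the tax, 565 − 6p = 4p + 275 gives 10p = 290, so p* = €29 and q* = 391.
With the tax collected from sellers, supply shifts: qs = 4(p − 28) + 275.
New equilibrium: consumers pay €40.2, sellers receive €12.2, q = 323.8. (Wedge: pb − ps = 28.)
The less price-elastic side of the market bears the larger share of a per-unit tax.

Consumers pay €40.2; sellers receive €12.2; quantity = 323.8.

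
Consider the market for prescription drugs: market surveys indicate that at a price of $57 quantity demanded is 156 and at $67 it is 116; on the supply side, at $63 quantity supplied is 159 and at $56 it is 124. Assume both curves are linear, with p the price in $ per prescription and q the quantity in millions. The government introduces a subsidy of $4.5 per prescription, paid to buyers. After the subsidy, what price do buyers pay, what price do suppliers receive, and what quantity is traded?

Buyers pay $57.5; suppliers receive $62; quantity = 154.

Demand slope: (116 − 156)/(67 − 57) = -4, so qd = 384 − 4p.
Supply slope: (124 − 159)/(56 − 63) = 5, so qs = 5p − 156.
Without the subsidy, 384 − 4p = 5p − 156 gives 9p = 540, so p* = $60 and q* = 144.
With a per-unit subsidy paid to buyers, each effectively pays p − 4.5, so demand becomes qd = 384 − 4(p − 4.5).
New equilibrium: buyers pay $57.5, suppliers receive $62, q = 154. (Wedge: pb − ps = −4.5.)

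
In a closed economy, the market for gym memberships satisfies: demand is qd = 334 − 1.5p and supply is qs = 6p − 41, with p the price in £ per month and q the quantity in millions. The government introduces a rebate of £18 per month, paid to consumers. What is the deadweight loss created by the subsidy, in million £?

Deadweight loss = £194.4 million.

Without the subsidy, 334 − 1.5p = 6p − 41 gives 7.5p = 375, so p* = £50 and q* = 259.
With a per-unit subsidy paid to consumers, each effectively pays p − 18, so demand becomes qd = 334 − 1.5(p − 18).
New equilibrium: consumers pay £35.6, sellers receive £53.6, q = 280.6. (Wedge: pb − ps = −18.)
Quantity rises by |ΔQ| = |259 − 280.6| = 21.6.
DWL = ½ · t · |ΔQ| = ½ · 18 · 21.6 = £194.4.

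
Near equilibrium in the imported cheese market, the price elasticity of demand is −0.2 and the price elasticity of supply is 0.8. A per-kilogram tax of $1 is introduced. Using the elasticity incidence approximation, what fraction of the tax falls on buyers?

Incidence ratio: buyers' share ≈ εs / (εs + |εd|) = 0.8 / (0.8 + 0.2) = 0.8.
Supply is the more elastic side, so buyers bear the larger share.

Buyers' share ≈ 0.8.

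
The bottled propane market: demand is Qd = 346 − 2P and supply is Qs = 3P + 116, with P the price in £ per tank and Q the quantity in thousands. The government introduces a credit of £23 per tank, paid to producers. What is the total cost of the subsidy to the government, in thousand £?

Without the subsidy, 346 − 2P = 3P + 116 gives 5P = 230, so P* = £46 and Q* = 254.
With a per-unit subsidy paid to producers, each receives P + 23 per unit sold, so supply becomes Qs = 3(P + 23) + 116.
New equilibrium: consumers pay £32.2, producers receive £55.2, Q = 281.6. (Wedge: Pb − Ps = −23.)
Outlay = t · Q = 23 · 281.6 = £6476.8.

Government outlay = £6476.8 thousand.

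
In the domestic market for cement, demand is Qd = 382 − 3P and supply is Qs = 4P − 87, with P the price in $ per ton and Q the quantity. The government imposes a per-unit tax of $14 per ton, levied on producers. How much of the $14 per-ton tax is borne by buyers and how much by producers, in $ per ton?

Buyers bear $8 per ton; producers bear $6 per ton.

Without the tax, 382 − 3P = 4P − 87 gives 7P = 469, so P* = $67 and Q* = 181.
With the tax collected from producers, supply shifts: Qs = 4(P − 14) − 87.
New equilibrium: buyers pay $75, producers receive $61, Q = 157. (Wedge: Pb − Ps = 14.)
Burden on buyers: $8; on producers: $6. (They sum to $14.)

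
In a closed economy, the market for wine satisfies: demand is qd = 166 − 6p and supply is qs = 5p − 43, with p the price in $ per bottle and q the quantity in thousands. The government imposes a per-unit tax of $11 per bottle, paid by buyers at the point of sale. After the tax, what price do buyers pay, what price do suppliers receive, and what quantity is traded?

Buyers pay $24; suppliers receive $13; quantity = 22.

Without the tax, 166 − 6p = 5p − 43 gives 11p = 209, so p* = $19 and q* = 52.
With the tax collected from buyers, demand (in seller-price terms) shifts: qd = 166 − 6(p + 11).
New equilibrium: buyers pay $24, suppliers receive $13, q = 22. (Wedge: pb − ps = 11.)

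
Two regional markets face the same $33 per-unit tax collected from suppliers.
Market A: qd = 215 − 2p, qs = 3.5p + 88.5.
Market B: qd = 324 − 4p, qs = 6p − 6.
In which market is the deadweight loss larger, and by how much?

Market B, by $613.8.

Market A: pre-tax p* = $23, q* = 169; post-tax q = 127; deadweight loss = $693.
Market B: pre-tax p* = $33, q* = 192; post-tax q = 112.8; deadweight loss = $1306.8.
Difference: $693 vs $1306.8 → market B is larger by $613.8.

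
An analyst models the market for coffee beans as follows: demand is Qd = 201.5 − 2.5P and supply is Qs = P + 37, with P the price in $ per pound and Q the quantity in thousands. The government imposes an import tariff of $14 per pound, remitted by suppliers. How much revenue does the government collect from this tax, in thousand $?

Without the tax, 201.5 − 2.5P = P + 37 gives 3.5P = 164.5, so P* = $47 and Q* = 84.
With the tax collected from suppliers, supply shifts: Qs = (P − 14) + 37.
Solving gives Q = 74 with consumers paying $51 and suppliers receiving $37 (the $14 wedge).
Revenue = t · Q = 14 · 74 = $1036.

Tax revenue = $1036 thousand.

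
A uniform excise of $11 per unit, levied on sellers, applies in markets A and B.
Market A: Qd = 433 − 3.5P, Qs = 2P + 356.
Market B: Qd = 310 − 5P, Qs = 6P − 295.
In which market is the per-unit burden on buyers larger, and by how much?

Market A: pre-tax P* = $14, Q* = 384; post-tax Q = 370; per-unit burden on buyers = $4.
Market B: pre-tax P* = $55, Q* = 35; post-tax Q = 5; per-unit burden on buyers = $6.
Difference: $4 vs $6 → market B is larger by $2.

Market B, by $2.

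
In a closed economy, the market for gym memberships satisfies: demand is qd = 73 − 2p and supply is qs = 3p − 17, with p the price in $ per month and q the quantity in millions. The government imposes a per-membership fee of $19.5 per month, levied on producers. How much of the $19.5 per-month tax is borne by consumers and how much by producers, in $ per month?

Without the tax, 73 − 2p = 3p − 17 gives 5p = 90, so p* = $18 and q* = 37.
With the tax collected from producers, supply shifts: qs = 3(p − 19.5) − 17.
New equilibrium: consumers pay $29.7, producers receive $10.2, q = 13.6. (Wedge: pb − ps = 19.5.)
Burden on consumers: $11.7; on producers: $7.8. (They sum to $19.5.)
The less price-elastic side of the market bears the larger share of a per-unit tax.

Consumers bear $11.7 per month; producers bear $7.8 per month.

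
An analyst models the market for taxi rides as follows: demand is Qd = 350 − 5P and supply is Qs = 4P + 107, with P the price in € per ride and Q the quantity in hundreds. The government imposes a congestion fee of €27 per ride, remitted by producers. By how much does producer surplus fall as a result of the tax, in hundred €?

Producer surplus falls by €2775 hundred.

Without the tax, 350 − 5P = 4P + 107 gives 9P = 243, so P* = €27 and Q* = 215.
With the tax collected from producers, supply shifts: Qs = 4(P − 27) + 107.
Solving gives Q = 155 with buyers paying €39 and producers receiving €12 (the €27 wedge).
ΔPS is the trapezoid between Q = 155 and Q = 215 of height €15: ½ · (215 + 155) · 15 = €2775.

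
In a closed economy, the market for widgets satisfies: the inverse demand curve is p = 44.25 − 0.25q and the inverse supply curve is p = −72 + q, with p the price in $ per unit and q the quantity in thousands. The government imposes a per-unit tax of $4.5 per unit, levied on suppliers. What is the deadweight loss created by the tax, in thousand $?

Deadweight loss = $8.1 thousand.

Rewrite in direct form: qd = 177 − 4p and qs = p + 72.
Before the tax: set 177 − 4p = p + 72 → p* = $21, q* = 93.
With the tax collected from suppliers, supply shifts: qs = (p − 4.5) + 72.
New equilibrium: consumers pay $21.9, suppliers receive $17.4, q = 89.4. (Wedge: pb − ps = 4.5.)
Quantity falls by |ΔQ| = |93 − 89.4| = 3.6.
DWL = ½ · t · |ΔQ| = ½ · 4.5 · 3.6 = $8.1.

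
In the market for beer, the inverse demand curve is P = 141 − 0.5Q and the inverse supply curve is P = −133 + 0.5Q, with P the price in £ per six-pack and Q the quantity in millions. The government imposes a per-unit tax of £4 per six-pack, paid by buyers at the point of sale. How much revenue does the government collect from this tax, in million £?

Tax revenue = £1080 million.

Inverting to Q(P) form: Qd = 282 − 2P; Qs = 2P + 266.
Without the tax, 282 − 2P = 2P + 266 gives 4P = 16, so P* = £4 and Q* = 274.
With the tax collected from buyers, demand (in seller-price terms) shifts: Qd = 282 − 2(P + 4).
New equilibrium: buyers pay £6, sellers receive £2, Q = 270. (Wedge: Pb − Ps = 4.)
Revenue = t · Q = 4 · 270 = £1080.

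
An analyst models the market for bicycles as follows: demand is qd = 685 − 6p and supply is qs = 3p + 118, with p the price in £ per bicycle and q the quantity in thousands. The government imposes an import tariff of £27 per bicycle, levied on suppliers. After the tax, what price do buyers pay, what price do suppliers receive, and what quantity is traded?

Before the tax: set 685 − 6p = 3p + 118 → p* = £63, q* = 307.
With the tax collected from suppliers, supply shifts: qs = 3(p − 27) + 118.
Solving gives q = 253 with buyers paying £72 and suppliers receiving £45 (the £27 wedge).
The less price-elastic side of the market bears the larger share of a per-unit tax.

Buyers pay £72; suppliers receive £45; quantity = 253.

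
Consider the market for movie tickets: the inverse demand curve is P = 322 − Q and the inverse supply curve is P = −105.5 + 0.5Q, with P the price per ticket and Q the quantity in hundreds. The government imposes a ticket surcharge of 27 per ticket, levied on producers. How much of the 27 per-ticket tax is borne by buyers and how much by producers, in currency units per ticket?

Rewrite in direct form: Qd = 322 − P and Qs = 2P + 211.
Before the tax: set 322 − P = 2P + 211 → P* = 37, Q* = 285.
With the tax collected from producers, supply shifts: Qs = 2(P − 27) + 211.
Solving gives Q = 267 with buyers paying 55 and producers receiving 28 (the 27 wedge).
Burden on buyers: 18; on producers: 9. (They sum to 27.)

Buyers bear 18 per ticket; producers bear 9 per ticket.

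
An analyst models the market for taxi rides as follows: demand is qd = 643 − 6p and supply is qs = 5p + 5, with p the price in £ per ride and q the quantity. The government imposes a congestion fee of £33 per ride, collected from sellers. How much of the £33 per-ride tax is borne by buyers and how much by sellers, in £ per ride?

Before the tax: set 643 − 6p = 5p + 5 → p* = £58, q* = 295.
With the tax collected from sellers, supply shifts: qs = 5(p − 33) + 5.
New equilibrium: buyers pay £73, sellers receive £40, q = 205. (Wedge: pb − ps = 33.)
Burden on buyers: £15; on sellers: £18. (They sum to £33.)
The less price-elastic side of the market bears the larger share of a per-unit tax.

Buyers bear £15 per ride; sellers bear £18 per ride.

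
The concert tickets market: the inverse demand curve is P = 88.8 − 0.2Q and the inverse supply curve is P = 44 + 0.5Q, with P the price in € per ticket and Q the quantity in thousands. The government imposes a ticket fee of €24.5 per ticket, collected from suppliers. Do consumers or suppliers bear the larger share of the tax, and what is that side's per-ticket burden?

Inverting to Q(P) form: Qd = 444 − 5P; Qs = 2P − 88.
Without the tax, 444 − 5P = 2P − 88 gives 7P = 532, so P* = €76 and Q* = 64.
With the tax collected from suppliers, supply shifts: Qs = 2(P − 24.5) − 88.
Solving gives Q = 29 with consumers paying €83 and suppliers receiving €58.5 (the €24.5 wedge).
Per-ticket burden: consumers €7, suppliers €17.5.
Suppliers take the larger share because supply is less price-elastic here (demand slope 5 vs supply slope 2).
The less price-elastic side of the market bears the larger share of a per-unit tax.

Suppliers bear the larger share: €17.5 per ticket.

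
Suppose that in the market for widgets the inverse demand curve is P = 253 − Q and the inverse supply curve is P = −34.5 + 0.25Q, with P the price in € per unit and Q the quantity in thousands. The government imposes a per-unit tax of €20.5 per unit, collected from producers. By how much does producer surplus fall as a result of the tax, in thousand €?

Producer surplus falls by €909.38 thousand.

Inverting to Q(P) form: Qd = 253 − P; Qs = 4P + 138.
Before the tax: set 253 − P = 4P + 138 → P* = €23, Q* = 230.
With the tax collected from producers, supply shifts: Qs = 4(P − 20.5) + 138.
Solving gives Q = 213.6 with consumers paying €39.4 and producers receiving €18.9 (the €20.5 wedge).
ΔPS is the trapezoid between Q = 213.6 and Q = 230 of height €4.1: ½ · (230 + 213.6) · 4.1 = €909.38.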